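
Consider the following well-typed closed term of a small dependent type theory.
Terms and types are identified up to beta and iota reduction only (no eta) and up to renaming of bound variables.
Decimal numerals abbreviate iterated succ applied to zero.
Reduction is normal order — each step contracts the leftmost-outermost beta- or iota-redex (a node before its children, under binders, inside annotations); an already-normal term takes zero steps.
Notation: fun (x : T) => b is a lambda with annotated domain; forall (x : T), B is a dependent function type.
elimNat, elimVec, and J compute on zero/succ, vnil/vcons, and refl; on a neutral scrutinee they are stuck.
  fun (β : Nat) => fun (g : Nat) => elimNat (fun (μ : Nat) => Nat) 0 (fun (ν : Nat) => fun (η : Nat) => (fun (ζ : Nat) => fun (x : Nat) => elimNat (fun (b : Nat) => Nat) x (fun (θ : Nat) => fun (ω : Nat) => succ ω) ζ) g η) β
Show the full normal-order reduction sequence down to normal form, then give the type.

reduction (normal order):
  fun (β : Nat) => fun (g : Nat) => elimNat (fun (μ : Nat) => Nat) 0 (fun (ν : Nat) => fun (η : Nat) => (fun (ζ : Nat) => fun (x : Nat) => elimNat (fun (b : Nat) => Nat) x (fun (θ : Nat) => fun (ω : Nat) => succ ω) ζ) g η) β
  ~> fun (β : Nat) => fun (g : Nat) => elimNat (fun (μ : Nat) => Nat) 0 (fun (ν : Nat) => fun (η : Nat) => (fun (ζ : Nat) => elimNat (fun (x : Nat) => Nat) ζ (fun (b : Nat) => fun (θ : Nat) => succ θ) g) η) β
  ~> fun (β : Nat) => fun (g : Nat) => elimNat (fun (μ : Nat) => Nat) 0 (fun (ν : Nat) => fun (η : Nat) => elimNat (fun (ζ : Nat) => Nat) η (fun (x : Nat) => fun (b : Nat) => succ b) g) β
the term's type:
  forall (β : Nat), forall (g : Nat), Nat


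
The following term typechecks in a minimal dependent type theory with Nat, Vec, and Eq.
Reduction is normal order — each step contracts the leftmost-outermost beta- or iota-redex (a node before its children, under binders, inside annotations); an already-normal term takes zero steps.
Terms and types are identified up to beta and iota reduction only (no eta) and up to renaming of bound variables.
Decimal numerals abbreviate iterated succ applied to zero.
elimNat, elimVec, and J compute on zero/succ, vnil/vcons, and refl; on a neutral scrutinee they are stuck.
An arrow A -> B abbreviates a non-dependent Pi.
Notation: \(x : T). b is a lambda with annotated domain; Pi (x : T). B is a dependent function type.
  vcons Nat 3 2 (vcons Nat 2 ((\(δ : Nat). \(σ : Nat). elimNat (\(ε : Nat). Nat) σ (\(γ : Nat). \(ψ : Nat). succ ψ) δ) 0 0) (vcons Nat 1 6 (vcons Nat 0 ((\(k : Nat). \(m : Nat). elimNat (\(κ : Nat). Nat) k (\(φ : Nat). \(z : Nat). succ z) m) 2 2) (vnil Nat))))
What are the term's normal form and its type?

resulting normal form:
  vcons Nat 3 2 (vcons Nat 2 0 (vcons Nat 1 6 (vcons Nat 0 4 (vnil Nat))))
inferred type:
  Vec Nat 4


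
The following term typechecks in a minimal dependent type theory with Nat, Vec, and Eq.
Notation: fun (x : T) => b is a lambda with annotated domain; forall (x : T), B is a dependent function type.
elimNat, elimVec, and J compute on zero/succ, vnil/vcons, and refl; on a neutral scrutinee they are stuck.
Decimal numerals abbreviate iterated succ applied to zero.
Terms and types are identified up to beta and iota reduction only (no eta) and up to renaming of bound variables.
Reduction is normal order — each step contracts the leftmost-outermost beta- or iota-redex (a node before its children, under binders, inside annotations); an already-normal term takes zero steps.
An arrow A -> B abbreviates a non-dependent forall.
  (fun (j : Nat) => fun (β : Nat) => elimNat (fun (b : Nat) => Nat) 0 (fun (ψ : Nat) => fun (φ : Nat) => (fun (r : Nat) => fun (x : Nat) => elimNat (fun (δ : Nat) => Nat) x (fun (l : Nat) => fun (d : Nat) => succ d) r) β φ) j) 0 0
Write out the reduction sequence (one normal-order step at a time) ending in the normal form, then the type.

reduction (normal order):
  (fun (j : Nat) => fun (β : Nat) => elimNat (fun (b : Nat) => Nat) 0 (fun (ψ : Nat) => fun (φ : Nat) => (fun (r : Nat) => fun (x : Nat) => elimNat (fun (δ : Nat) => Nat) x (fun (l : Nat) => fun (d : Nat) => succ d) r) β φ) j) 0 0
  ~> (fun (j : Nat) => elimNat (fun (β : Nat) => Nat) 0 (fun (b : Nat) => fun (ψ : Nat) => (fun (φ : Nat) => fun (r : Nat) => elimNat (fun (x : Nat) => Nat) r (fun (δ : Nat) => fun (l : Nat) => succ l) φ) j ψ) 0) 0
  ~> elimNat (fun (j : Nat) => Nat) 0 (fun (β : Nat) => fun (b : Nat) => (fun (ψ : Nat) => fun (φ : Nat) => elimNat (fun (r : Nat) => Nat) φ (fun (x : Nat) => fun (δ : Nat) => succ δ) ψ) 0 b) 0
  ~> 0
type:
  Nat


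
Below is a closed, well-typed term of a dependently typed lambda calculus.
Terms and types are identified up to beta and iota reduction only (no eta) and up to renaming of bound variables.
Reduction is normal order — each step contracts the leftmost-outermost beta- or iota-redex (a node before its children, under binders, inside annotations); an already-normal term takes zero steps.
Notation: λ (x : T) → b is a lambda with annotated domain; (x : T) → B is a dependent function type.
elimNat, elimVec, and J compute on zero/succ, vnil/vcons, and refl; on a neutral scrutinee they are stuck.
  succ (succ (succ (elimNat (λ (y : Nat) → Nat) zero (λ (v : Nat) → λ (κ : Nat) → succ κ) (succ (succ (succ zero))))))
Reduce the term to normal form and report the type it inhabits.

resulting normal form:
  succ (succ (succ (succ (succ (succ zero)))))
the term's type:
  Nat


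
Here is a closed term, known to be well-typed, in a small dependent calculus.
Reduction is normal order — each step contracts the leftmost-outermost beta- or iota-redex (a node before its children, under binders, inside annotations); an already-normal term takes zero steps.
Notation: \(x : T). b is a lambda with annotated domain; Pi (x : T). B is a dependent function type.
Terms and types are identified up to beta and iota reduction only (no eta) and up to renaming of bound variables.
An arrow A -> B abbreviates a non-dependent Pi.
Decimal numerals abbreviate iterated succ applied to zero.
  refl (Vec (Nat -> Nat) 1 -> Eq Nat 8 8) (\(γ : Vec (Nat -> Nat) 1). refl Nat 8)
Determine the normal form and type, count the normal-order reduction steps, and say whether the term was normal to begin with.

reduced normal form:
  refl (Vec (Nat -> Nat) 1 -> Eq Nat 8 8) (\(γ : Vec (Nat -> Nat) 1). refl Nat 8)
inferred type:
  Eq (Vec (Nat -> Nat) 1 -> Eq Nat 8 8) (\(γ : Vec (Nat -> Nat) 1). refl Nat 8) (\(δ : Vec (Nat -> Nat) 1). refl Nat 8)
reduction steps (normal order): 0
started in normal form: yes


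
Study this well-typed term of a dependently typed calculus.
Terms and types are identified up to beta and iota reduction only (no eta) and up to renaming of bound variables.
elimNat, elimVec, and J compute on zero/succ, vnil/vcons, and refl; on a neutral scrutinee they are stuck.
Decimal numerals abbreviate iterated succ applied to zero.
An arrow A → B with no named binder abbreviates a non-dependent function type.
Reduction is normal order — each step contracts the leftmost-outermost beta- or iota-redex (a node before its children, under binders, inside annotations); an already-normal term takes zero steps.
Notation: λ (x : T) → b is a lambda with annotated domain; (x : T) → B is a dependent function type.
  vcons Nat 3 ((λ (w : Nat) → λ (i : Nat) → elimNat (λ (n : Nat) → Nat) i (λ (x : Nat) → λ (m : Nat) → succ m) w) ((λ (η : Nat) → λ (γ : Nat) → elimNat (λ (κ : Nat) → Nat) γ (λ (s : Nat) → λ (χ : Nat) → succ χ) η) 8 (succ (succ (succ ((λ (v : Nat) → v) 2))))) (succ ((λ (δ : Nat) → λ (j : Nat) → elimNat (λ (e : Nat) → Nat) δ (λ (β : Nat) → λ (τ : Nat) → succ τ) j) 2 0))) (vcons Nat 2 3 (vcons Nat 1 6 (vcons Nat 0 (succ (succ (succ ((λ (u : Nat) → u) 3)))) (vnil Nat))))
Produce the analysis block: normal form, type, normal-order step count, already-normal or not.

normal form:
  vcons Nat 3 16 (vcons Nat 2 3 (vcons Nat 1 6 (vcons Nat 0 6 (vnil Nat))))
type:
  Vec Nat 4
reduction steps (normal order): 74
term was already normal: no
first redex: a beta-redex


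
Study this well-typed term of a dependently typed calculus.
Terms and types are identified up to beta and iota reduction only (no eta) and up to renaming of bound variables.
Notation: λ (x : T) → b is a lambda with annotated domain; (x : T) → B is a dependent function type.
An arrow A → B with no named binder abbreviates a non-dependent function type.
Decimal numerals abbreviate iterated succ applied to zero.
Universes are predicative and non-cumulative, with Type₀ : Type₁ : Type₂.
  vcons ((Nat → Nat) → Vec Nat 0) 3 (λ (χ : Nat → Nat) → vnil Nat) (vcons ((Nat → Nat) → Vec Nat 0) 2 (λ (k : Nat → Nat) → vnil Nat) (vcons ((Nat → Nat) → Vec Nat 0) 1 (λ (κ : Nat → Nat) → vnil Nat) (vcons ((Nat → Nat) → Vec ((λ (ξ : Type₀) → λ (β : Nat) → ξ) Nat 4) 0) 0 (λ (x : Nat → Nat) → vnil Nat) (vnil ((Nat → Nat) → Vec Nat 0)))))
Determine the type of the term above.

type:
  Vec ((Nat → Nat) → Vec Nat 0) 4


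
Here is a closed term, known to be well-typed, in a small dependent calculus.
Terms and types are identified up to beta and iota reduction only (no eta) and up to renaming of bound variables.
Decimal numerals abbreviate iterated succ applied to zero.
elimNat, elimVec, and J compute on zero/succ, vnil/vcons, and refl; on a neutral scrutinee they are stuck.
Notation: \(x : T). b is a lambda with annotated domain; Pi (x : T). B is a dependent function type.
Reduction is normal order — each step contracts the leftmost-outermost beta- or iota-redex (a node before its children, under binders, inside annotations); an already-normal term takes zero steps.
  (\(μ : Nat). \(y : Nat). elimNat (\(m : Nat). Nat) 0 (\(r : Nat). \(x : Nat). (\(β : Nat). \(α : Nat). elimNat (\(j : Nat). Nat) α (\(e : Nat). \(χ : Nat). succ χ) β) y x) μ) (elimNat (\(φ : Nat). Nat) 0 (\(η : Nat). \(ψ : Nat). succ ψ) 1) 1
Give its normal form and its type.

normal form:
  1
type:
  Nat


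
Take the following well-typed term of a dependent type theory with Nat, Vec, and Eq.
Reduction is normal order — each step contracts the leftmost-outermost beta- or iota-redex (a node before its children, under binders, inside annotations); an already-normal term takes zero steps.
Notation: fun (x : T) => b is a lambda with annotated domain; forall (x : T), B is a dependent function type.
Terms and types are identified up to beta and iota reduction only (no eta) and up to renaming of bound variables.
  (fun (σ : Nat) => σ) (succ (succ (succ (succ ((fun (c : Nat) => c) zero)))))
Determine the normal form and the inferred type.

reduced normal form:
  succ (succ (succ (succ zero)))
inferred type:
  Nat
observation: the leftmost-outermost redex is a beta-redex, and normalization takes 2 steps.


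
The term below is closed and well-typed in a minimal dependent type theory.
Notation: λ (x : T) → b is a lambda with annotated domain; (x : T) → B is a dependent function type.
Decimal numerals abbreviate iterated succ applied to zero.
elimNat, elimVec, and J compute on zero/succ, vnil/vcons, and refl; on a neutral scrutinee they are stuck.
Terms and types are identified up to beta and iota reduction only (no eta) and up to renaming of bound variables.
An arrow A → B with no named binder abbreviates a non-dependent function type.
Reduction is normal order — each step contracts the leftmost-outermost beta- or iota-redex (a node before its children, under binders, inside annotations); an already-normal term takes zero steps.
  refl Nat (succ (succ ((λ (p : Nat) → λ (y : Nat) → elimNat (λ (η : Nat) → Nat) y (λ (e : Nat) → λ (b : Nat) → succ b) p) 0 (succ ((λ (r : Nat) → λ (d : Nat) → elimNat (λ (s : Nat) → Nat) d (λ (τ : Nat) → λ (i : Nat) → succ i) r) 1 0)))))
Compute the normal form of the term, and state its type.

resulting normal form:
  refl Nat 4
the term's type:
  Eq Nat 4 4


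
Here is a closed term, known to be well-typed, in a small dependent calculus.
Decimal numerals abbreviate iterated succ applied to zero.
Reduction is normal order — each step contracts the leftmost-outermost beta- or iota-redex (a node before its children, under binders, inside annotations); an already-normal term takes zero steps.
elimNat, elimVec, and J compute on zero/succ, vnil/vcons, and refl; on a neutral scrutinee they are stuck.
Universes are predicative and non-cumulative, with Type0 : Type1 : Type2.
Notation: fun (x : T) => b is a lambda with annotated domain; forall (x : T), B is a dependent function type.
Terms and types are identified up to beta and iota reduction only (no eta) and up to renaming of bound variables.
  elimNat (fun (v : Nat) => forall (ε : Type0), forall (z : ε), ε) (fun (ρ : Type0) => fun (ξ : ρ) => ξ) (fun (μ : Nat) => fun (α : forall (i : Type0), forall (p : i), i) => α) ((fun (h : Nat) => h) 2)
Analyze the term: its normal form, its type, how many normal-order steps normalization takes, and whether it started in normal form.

reduced normal form:
  fun (v : Type0) => fun (ε : v) => ε
inferred type:
  forall (v : Type0), forall (ε : v), v
normal-order step count: 8
term was already normal: no
first contracted redex: a beta-redex


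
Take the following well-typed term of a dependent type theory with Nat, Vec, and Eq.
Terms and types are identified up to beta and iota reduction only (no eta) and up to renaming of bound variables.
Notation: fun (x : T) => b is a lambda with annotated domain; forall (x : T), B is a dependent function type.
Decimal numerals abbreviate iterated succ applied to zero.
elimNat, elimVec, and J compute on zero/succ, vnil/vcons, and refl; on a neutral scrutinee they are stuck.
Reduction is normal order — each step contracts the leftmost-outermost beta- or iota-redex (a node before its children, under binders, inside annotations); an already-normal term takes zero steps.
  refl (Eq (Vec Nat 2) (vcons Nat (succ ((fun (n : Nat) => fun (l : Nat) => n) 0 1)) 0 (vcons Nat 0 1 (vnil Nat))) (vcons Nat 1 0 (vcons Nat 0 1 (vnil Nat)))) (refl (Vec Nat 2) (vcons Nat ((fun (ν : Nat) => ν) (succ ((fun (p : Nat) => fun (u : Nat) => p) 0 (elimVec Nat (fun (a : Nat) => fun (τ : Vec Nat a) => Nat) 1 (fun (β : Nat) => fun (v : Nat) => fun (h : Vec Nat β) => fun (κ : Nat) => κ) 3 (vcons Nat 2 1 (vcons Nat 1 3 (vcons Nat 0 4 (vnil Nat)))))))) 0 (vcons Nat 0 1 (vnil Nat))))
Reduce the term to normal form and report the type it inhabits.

normal form:
  refl (Eq (Vec Nat 2) (vcons Nat 1 0 (vcons Nat 0 1 (vnil Nat))) (vcons Nat 1 0 (vcons Nat 0 1 (vnil Nat)))) (refl (Vec Nat 2) (vcons Nat 1 0 (vcons Nat 0 1 (vnil Nat))))
inferred type:
  Eq (Eq (Vec Nat 2) (vcons Nat 1 0 (vcons Nat 0 1 (vnil Nat))) (vcons Nat 1 0 (vcons Nat 0 1 (vnil Nat)))) (refl (Vec Nat 2) (vcons Nat 1 0 (vcons Nat 0 1 (vnil Nat)))) (refl (Vec Nat 2) (vcons Nat 1 0 (vcons Nat 0 1 (vnil Nat))))
observation: the term reaches its normal form after 5 normal-order steps.


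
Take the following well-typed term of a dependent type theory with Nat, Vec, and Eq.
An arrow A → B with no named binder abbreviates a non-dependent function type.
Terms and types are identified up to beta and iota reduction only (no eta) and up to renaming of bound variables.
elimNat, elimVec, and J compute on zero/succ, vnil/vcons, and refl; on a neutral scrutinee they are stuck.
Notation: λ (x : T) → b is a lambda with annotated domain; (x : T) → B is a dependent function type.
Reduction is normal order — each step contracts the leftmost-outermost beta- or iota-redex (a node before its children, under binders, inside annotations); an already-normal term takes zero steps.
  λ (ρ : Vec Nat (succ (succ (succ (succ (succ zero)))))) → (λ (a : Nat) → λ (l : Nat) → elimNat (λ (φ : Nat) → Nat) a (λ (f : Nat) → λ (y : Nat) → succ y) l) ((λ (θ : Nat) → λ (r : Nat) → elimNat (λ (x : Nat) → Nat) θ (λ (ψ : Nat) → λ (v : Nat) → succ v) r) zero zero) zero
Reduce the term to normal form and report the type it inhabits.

reduced normal form:
  λ (ρ : Vec Nat (succ (succ (succ (succ (succ zero)))))) → zero
inferred type:
  Vec Nat (succ (succ (succ (succ (succ zero))))) → Nat


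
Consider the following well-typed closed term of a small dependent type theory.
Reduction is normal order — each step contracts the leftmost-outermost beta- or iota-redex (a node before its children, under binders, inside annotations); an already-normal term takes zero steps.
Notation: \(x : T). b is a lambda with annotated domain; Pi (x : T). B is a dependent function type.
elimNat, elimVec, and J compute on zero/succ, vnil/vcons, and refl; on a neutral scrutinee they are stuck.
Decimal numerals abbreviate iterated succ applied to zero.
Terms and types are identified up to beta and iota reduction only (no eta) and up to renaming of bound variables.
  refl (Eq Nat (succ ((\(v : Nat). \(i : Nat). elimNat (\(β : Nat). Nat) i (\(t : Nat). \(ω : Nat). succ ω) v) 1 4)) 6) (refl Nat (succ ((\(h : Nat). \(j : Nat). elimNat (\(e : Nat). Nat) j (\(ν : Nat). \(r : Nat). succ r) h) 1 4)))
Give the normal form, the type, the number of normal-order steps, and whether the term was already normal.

resulting normal form:
  refl (Eq Nat 6 6) (refl Nat 6)
type:
  Eq (Eq Nat 6 6) (refl Nat 6) (refl Nat 6)
normal-order step count: 12
started in normal form: no
first contracted redex: a beta-redex


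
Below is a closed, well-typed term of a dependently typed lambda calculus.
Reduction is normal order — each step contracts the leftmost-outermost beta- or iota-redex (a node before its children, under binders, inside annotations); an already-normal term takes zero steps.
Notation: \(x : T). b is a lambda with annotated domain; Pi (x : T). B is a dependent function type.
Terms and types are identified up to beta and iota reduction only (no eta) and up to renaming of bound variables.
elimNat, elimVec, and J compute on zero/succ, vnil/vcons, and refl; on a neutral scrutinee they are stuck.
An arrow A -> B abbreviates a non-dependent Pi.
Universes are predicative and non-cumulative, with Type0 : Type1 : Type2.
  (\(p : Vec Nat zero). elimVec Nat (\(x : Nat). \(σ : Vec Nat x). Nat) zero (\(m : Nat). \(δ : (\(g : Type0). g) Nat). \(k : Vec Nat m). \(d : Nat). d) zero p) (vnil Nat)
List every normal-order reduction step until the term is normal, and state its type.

normal-order reduction sequence:
  (\(p : Vec Nat zero). elimVec Nat (\(x : Nat). \(σ : Vec Nat x). Nat) zero (\(m : Nat). \(δ : (\(g : Type0). g) Nat). \(k : Vec Nat m). \(d : Nat). d) zero p) (vnil Nat)
  ~> elimVec Nat (\(p : Nat). \(x : Vec Nat p). Nat) zero (\(σ : Nat). \(m : (\(δ : Type0). δ) Nat). \(g : Vec Nat σ). \(k : Nat). k) zero (vnil Nat)
  ~> zero
inferred type:
  Nat


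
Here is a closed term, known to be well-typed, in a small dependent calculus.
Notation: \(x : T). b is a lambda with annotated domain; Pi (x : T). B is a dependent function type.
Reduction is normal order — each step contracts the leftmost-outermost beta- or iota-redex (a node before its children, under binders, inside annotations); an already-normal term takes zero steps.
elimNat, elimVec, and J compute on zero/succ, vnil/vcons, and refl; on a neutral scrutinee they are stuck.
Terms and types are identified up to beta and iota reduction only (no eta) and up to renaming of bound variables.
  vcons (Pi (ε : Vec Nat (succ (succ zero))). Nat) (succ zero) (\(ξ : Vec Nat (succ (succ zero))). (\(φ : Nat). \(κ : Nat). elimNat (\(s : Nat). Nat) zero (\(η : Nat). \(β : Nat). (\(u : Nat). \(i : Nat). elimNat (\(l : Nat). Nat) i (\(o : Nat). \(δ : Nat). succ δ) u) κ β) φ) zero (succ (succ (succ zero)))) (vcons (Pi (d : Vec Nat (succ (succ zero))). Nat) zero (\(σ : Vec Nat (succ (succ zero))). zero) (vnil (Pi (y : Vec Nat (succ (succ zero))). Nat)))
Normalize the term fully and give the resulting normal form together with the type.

normal form:
  vcons (Pi (ε : Vec Nat (succ (succ zero))). Nat) (succ zero) (\(ξ : Vec Nat (succ (succ zero))). zero) (vcons (Pi (φ : Vec Nat (succ (succ zero))). Nat) zero (\(κ : Vec Nat (succ (succ zero))). zero) (vnil (Pi (s : Vec Nat (succ (succ zero))). Nat)))
type:
  Vec (Pi (ε : Vec Nat (succ (succ zero))). Nat) (succ (succ zero))
observation: reduction starts at a beta-redex, and 3 normal-order steps reach the normal form.


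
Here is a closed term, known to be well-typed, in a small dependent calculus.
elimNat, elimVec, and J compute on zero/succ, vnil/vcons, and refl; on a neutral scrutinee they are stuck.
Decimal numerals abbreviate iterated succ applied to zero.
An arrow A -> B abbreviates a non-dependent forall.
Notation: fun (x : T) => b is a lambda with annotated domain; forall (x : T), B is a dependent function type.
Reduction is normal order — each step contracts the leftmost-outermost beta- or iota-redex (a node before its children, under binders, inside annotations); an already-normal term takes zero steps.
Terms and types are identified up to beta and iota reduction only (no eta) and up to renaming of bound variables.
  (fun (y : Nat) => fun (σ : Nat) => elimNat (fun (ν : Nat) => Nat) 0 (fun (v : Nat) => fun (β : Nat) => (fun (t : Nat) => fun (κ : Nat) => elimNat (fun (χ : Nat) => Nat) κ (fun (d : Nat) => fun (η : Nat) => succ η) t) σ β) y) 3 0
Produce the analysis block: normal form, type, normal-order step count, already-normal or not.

reduced normal form:
  0
the term's type:
  Nat
reduction steps (normal order): 21
started in normal form: no
first contracted redex: a beta-redex


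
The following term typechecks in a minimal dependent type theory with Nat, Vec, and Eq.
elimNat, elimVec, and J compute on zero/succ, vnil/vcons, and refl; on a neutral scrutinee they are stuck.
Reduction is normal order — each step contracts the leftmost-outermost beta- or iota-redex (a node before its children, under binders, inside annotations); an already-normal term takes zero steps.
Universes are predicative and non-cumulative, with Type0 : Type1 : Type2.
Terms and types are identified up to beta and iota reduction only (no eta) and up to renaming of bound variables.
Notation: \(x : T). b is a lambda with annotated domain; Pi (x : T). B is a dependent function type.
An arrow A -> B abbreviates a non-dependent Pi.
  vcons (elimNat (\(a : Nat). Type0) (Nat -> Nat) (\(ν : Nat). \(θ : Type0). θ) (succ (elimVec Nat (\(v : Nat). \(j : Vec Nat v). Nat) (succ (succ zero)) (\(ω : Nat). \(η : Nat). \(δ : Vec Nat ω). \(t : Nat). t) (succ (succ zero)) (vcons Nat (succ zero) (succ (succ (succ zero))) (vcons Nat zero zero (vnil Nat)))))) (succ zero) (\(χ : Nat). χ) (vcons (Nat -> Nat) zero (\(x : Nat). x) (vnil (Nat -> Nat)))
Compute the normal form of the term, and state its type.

reduced normal form:
  vcons (Nat -> Nat) (succ zero) (\(a : Nat). a) (vcons (Nat -> Nat) zero (\(ν : Nat). ν) (vnil (Nat -> Nat)))
inferred type:
  Vec (Nat -> Nat) (succ (succ zero))


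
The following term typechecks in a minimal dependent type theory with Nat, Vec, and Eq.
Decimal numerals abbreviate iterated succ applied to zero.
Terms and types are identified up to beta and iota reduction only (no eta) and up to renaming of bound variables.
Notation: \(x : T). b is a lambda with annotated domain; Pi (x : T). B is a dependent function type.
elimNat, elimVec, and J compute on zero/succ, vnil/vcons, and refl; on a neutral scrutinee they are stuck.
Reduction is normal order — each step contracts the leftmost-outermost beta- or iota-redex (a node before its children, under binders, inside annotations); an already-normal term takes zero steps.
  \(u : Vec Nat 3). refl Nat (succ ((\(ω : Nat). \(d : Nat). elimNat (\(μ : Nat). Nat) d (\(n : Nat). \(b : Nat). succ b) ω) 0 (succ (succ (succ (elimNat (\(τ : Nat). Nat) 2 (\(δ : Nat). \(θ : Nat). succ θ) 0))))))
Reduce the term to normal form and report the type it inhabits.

normal form:
  \(u : Vec Nat 3). refl Nat 6
the term's type:
  Pi (u : Vec Nat 3). Eq Nat 6 6


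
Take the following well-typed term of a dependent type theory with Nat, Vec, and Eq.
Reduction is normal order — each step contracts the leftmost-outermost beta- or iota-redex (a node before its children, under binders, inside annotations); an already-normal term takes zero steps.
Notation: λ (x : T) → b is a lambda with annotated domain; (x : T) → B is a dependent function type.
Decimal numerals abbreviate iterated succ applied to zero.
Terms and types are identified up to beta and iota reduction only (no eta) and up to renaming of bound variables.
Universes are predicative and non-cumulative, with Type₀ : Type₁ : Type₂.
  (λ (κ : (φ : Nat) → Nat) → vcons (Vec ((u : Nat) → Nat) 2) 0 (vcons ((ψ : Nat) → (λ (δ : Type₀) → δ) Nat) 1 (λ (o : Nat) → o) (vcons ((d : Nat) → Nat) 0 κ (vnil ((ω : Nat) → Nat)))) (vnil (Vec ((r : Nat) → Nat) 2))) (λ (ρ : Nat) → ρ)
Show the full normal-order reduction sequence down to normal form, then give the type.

normal-order reduction:
  (λ (κ : (φ : Nat) → Nat) → vcons (Vec ((u : Nat) → Nat) 2) 0 (vcons ((ψ : Nat) → (λ (δ : Type₀) → δ) Nat) 1 (λ (o : Nat) → o) (vcons ((d : Nat) → Nat) 0 κ (vnil ((ω : Nat) → Nat)))) (vnil (Vec ((r : Nat) → Nat) 2))) (λ (ρ : Nat) → ρ)
  ~> vcons (Vec ((κ : Nat) → Nat) 2) 0 (vcons ((φ : Nat) → (λ (u : Type₀) → u) Nat) 1 (λ (ψ : Nat) → ψ) (vcons ((δ : Nat) → Nat) 0 (λ (o : Nat) → o) (vnil ((d : Nat) → Nat)))) (vnil (Vec ((ω : Nat) → Nat) 2))
  ~> vcons (Vec ((κ : Nat) → Nat) 2) 0 (vcons ((φ : Nat) → Nat) 1 (λ (u : Nat) → u) (vcons ((ψ : Nat) → Nat) 0 (λ (δ : Nat) → δ) (vnil ((o : Nat) → Nat)))) (vnil (Vec ((d : Nat) → Nat) 2))
inferred type:
  Vec (Vec ((κ : Nat) → Nat) 2) 1


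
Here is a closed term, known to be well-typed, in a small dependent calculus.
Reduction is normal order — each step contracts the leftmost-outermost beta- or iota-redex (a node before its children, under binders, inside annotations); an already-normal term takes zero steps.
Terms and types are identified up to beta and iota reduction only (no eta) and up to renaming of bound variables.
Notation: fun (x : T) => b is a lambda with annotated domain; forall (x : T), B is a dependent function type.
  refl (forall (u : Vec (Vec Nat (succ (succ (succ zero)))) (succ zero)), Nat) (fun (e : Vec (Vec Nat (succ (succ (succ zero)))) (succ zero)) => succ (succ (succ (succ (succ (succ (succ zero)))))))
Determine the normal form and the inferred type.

normal form:
  refl (forall (u : Vec (Vec Nat (succ (succ (succ zero)))) (succ zero)), Nat) (fun (e : Vec (Vec Nat (succ (succ (succ zero)))) (succ zero)) => succ (succ (succ (succ (succ (succ (succ zero)))))))
type:
  Eq (forall (u : Vec (Vec Nat (succ (succ (succ zero)))) (succ zero)), Nat) (fun (e : Vec (Vec Nat (succ (succ (succ zero)))) (succ zero)) => succ (succ (succ (succ (succ (succ (succ zero))))))) (fun (b : Vec (Vec Nat (succ (succ (succ zero)))) (succ zero)) => succ (succ (succ (succ (succ (succ (succ zero)))))))


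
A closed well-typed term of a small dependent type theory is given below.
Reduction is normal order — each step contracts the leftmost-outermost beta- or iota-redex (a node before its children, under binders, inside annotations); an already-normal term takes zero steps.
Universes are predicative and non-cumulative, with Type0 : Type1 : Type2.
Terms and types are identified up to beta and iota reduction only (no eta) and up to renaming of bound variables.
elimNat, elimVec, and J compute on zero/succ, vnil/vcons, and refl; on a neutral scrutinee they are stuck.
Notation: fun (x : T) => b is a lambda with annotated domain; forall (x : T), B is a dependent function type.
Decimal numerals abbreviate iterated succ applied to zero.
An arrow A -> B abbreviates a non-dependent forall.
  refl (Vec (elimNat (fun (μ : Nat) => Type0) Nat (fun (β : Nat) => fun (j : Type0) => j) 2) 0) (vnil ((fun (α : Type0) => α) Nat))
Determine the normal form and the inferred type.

reduced normal form:
  refl (Vec Nat 0) (vnil Nat)
inferred type:
  Eq (Vec Nat 0) (vnil Nat) (vnil Nat)
observation: 8 normal-order steps normalize the term, beginning with an elimNat iota-redex.


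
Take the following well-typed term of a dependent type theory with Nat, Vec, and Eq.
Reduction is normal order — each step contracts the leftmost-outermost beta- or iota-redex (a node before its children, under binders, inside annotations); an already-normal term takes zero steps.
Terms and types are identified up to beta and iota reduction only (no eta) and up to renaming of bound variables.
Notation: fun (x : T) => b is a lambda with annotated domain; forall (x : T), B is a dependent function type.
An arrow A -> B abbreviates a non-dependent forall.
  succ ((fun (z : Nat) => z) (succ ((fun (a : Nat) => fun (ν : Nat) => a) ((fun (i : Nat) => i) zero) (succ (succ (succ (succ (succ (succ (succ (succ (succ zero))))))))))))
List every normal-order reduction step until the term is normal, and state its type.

reduction (normal order):
  succ ((fun (z : Nat) => z) (succ ((fun (a : Nat) => fun (ν : Nat) => a) ((fun (i : Nat) => i) zero) (succ (succ (succ (succ (succ (succ (succ (succ (succ zero))))))))))))
  ~> succ (succ ((fun (z : Nat) => fun (a : Nat) => z) ((fun (ν : Nat) => ν) zero) (succ (succ (succ (succ (succ (succ (succ (succ (succ zero)))))))))))
  ~> succ (succ ((fun (z : Nat) => (fun (a : Nat) => a) zero) (succ (succ (succ (succ (succ (succ (succ (succ (succ zero)))))))))))
  ~> succ (succ ((fun (z : Nat) => z) zero))
  ~> succ (succ zero)
type:
  Nat


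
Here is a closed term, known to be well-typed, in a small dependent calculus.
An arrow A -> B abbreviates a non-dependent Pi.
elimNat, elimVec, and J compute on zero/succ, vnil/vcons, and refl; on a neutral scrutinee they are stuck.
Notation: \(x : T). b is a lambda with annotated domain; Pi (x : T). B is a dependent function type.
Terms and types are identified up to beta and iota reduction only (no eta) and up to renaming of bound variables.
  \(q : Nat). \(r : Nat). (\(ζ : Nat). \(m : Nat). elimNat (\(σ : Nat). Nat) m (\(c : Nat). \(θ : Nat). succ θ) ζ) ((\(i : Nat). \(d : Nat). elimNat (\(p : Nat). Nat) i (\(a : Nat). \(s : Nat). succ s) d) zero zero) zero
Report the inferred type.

type:
  Nat -> Nat -> Nat


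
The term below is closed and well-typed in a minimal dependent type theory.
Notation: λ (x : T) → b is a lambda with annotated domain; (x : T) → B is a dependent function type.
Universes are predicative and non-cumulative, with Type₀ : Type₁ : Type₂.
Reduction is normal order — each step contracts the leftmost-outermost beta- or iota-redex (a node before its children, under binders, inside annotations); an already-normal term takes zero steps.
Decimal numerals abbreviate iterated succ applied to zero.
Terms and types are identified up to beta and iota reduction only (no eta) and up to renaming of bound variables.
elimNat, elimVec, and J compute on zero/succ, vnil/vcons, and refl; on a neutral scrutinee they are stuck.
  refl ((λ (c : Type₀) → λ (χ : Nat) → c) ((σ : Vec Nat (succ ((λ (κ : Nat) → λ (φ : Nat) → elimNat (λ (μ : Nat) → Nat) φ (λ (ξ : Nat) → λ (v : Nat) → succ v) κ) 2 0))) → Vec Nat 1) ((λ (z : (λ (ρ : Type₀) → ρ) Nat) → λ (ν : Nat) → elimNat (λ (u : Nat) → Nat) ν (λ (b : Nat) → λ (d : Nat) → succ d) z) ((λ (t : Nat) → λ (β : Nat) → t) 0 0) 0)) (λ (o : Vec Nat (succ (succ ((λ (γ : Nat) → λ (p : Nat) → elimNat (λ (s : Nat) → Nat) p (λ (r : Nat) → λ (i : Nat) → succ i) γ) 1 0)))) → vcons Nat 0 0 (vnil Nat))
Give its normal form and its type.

resulting normal form:
  refl ((c : Vec Nat 3) → Vec Nat 1) (λ (χ : Vec Nat 3) → vcons Nat 0 0 (vnil Nat))
type:
  Eq ((c : Vec Nat 3) → Vec Nat 1) (λ (χ : Vec Nat 3) → vcons Nat 0 0 (vnil Nat)) (λ (σ : Vec Nat 3) → vcons Nat 0 0 (vnil Nat))
observation: the first redex contracted is a beta-redex; the normal form is reached in 17 normal-order steps.


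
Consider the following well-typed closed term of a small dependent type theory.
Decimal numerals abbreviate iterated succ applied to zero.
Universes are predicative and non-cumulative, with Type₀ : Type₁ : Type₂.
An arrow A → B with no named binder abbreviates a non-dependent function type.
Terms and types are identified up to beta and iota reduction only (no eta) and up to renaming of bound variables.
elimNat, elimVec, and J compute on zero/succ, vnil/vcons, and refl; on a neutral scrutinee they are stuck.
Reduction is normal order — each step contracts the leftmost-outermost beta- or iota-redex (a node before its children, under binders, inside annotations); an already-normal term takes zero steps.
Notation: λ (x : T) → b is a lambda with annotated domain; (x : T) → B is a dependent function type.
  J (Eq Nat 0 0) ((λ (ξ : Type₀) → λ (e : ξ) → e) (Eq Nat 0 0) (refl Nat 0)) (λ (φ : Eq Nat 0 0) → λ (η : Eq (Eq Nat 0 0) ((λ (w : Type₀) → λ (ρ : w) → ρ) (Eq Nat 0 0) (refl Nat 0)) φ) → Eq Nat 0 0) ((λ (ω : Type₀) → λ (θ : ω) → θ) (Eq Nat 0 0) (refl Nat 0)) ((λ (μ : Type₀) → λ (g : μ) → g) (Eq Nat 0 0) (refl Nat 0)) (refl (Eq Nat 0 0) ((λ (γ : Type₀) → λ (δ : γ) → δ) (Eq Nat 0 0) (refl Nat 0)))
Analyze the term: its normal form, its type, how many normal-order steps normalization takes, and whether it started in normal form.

normal form:
  refl Nat 0
type:
  Eq Nat 0 0
normal-order step count: 3
already normal: no
first redex: a J iota-redex


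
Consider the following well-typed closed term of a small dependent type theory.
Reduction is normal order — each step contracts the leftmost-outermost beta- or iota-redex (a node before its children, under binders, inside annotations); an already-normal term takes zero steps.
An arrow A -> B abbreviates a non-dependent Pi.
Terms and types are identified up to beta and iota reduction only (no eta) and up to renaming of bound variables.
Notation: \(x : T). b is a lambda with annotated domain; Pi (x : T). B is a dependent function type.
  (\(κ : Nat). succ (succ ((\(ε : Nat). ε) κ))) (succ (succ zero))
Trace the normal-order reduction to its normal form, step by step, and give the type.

normal-order reduction sequence:
  (\(κ : Nat). succ (succ ((\(ε : Nat). ε) κ))) (succ (succ zero))
  ~> succ (succ ((\(κ : Nat). κ) (succ (succ zero))))
  ~> succ (succ (succ (succ zero)))
the term's type:
  Nat


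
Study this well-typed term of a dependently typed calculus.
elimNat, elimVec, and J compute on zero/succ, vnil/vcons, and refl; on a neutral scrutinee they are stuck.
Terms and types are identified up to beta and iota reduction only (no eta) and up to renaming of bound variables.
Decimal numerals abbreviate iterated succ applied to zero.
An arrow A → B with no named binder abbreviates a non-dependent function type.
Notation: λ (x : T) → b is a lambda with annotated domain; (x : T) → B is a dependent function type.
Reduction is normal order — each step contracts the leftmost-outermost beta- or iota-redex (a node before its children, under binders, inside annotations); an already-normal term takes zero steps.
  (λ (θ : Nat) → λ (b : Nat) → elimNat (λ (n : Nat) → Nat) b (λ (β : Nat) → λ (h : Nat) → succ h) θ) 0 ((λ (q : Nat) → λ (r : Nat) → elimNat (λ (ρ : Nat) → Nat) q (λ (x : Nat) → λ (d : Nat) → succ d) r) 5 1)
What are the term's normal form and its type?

reduced normal form:
  6
inferred type:
  Nat
observation: reduction starts at a beta-redex, and 9 normal-order steps reach the normal form.


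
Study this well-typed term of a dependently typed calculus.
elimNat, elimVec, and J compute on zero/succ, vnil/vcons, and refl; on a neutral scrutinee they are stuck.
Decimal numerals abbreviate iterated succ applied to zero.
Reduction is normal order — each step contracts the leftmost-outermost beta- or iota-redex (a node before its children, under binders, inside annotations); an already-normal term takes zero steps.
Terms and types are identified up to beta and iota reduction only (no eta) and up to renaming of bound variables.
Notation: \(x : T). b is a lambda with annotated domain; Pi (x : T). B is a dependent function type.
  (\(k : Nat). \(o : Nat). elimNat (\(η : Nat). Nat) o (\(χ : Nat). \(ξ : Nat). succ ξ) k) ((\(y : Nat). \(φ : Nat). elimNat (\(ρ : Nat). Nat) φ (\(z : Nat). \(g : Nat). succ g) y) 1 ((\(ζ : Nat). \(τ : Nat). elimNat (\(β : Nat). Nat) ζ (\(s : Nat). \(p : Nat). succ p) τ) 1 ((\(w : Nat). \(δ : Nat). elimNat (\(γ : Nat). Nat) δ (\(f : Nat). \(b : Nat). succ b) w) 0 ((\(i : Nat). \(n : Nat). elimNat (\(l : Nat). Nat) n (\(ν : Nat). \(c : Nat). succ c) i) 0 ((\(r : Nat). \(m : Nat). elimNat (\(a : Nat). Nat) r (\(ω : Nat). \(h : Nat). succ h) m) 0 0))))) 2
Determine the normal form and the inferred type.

reduced normal form:
  4
type:
  Nat
observation: 27 normal-order steps normalize the term, beginning with a beta-redex.


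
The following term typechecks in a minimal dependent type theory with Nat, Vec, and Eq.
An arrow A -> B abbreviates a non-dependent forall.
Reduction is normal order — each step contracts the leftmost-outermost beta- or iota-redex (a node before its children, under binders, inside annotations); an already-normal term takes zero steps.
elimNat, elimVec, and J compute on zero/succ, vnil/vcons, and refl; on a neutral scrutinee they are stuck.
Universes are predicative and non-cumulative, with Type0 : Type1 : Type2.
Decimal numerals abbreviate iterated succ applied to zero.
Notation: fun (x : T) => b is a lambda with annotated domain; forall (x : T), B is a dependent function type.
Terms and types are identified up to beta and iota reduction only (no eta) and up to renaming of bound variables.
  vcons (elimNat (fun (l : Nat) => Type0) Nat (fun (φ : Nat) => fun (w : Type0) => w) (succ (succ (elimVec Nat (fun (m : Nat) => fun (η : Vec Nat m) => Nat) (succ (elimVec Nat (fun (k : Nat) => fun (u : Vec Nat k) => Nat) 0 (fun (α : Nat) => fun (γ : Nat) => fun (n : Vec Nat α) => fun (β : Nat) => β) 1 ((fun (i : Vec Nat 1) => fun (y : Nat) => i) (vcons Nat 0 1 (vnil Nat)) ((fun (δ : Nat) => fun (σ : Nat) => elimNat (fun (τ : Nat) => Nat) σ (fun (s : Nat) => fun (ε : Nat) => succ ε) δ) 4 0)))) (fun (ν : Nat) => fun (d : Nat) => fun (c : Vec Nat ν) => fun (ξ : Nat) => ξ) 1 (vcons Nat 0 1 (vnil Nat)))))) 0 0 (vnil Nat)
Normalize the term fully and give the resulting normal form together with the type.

normal form:
  vcons Nat 0 0 (vnil Nat)
type:
  Vec Nat 1
observation: the leftmost-outermost redex is an elimNat iota-redex, and normalization takes 24 steps.


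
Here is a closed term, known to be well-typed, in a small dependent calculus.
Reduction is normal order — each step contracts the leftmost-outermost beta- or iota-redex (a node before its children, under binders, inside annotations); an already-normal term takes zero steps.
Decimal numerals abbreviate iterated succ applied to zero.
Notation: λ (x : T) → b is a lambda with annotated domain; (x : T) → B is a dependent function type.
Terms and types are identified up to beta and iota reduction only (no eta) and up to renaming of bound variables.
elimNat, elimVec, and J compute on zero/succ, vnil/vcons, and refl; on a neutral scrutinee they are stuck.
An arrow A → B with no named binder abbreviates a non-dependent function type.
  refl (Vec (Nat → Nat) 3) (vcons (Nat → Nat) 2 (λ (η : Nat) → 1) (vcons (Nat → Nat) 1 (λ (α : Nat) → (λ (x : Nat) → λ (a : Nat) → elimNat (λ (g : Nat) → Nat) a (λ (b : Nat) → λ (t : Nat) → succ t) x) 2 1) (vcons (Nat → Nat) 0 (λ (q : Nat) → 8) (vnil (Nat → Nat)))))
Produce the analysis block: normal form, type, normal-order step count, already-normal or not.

normal form:
  refl (Vec (Nat → Nat) 3) (vcons (Nat → Nat) 2 (λ (η : Nat) → 1) (vcons (Nat → Nat) 1 (λ (α : Nat) → 3) (vcons (Nat → Nat) 0 (λ (x : Nat) → 8) (vnil (Nat → Nat)))))
inferred type:
  Eq (Vec (Nat → Nat) 3) (vcons (Nat → Nat) 2 (λ (η : Nat) → 1) (vcons (Nat → Nat) 1 (λ (α : Nat) → 3) (vcons (Nat → Nat) 0 (λ (x : Nat) → 8) (vnil (Nat → Nat))))) (vcons (Nat → Nat) 2 (λ (a : Nat) → 1) (vcons (Nat → Nat) 1 (λ (g : Nat) → 3) (vcons (Nat → Nat) 0 (λ (b : Nat) → 8) (vnil (Nat → Nat)))))
normal-order step count: 9
started in normal form: no
first contracted redex: a beta-redex
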